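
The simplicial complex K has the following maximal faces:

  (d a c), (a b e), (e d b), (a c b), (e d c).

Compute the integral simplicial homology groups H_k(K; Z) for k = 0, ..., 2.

Order the vertices as a < b < c < d < e. Listing each simplex with vertices in this order, K has dimension 2 with simplices:

  0-simplices (5): a, b, c, d, e
  1-simplices (10): ab, ac, ad, ae, bc, bd, be, cd, ce, de
  2-simplices (5): abc, abe, acd, bde, cde

giving chain groups C_0 ≅ Z^5, C_1 ≅ Z^10, C_2 ≅ Z^5.

∂_1: C_1 → C_0 sends each edge [p,q] (with p < q) to q − p. For instance
  ∂ac = c − a.
The resulting 5×10 matrix has rank 4, and its Smith normal form has invariant factors (1,1,1,1).

Boundary ∂_2: C_2 → C_1 acts by ∂[p,q,r] = [q,r] − [p,r] + [p,q]. For instance
  ∂cde = de − ce + cd,
  ∂acd = cd − ad + ac.
The resulting 10×5 matrix has rank 5, and its Smith normal form has invariant factors (1,1,1,1,1).

Computing H_k = (kernel of ∂_k) / (image of ∂_{k+1}):

  H_0: rank C_0 − rank ∂_1 = 5 − 4 = 1, and the invariant factors of ∂_1 are all 1, so H_0 ≅ Z.
  H_1: rank ker ∂_1 − rank ∂_2 = (10 − 4) − 5 = 1, and the invariant factors of ∂_2 are all 1, so H_1 ≅ Z.
  H_2: rank ker ∂_2 − rank ∂_3 = (5 − 5) − 0 = 0, and there is no ∂_3, so H_2 ≅ 0.

(K is a triangulation of the Möbius band.)

H_0 ≅ Z,  H_1 ≅ Z,  H_2 = 0.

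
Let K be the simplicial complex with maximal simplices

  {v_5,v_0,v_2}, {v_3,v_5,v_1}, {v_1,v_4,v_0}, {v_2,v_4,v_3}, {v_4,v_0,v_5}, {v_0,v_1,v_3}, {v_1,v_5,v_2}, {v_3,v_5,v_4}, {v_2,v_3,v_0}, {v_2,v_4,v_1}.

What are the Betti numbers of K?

We work with the vertex ordering v_0 < v_1 < v_2 < v_3 < v_4 < v_5. The simplices of K, each written with vertices in increasing order, are:

  0-simplices (6): [v_0], [v_1], [v_2], [v_3], [v_4], [v_5]
  1-simplices (15): (15 of them)
  2-simplices (10): [v_0,v_1,v_3], [v_0,v_1,v_4], [v_0,v_2,v_3], [v_0,v_2,v_5], [v_0,v_4,v_5], [v_1,v_2,v_4], [v_1,v_2,v_5], [v_1,v_3,v_5], [v_2,v_3,v_4], [v_3,v_4,v_5]

so the chain groups are C_0 ≅ Z^6, C_1 ≅ Z^15, C_2 ≅ Z^10.

The boundary map ∂_1: C_1 → C_0 maps an edge to its endpoints' difference, ∂[p,q] = q − p. For instance
  ∂[v_0,v_5] = [v_5] − [v_0].
As a 6×15 matrix over Z this has rank 5, with invariant factors (1,1,1,1,1).

Boundary ∂_2: C_2 → C_1 acts by ∂[p,q,r] = [q,r] − [p,r] + [p,q]. For instance
  ∂[v_3,v_4,v_5] = [v_4,v_5] − [v_3,v_5] + [v_3,v_4],
  ∂[v_0,v_2,v_5] = [v_2,v_5] − [v_0,v_5] + [v_0,v_2].
The 15×10 boundary matrix has rank 10 and Smith normal form diag(1,1,1,1,1,1,1,1,1,2).

From H_k ≅ ker(∂_k) / im(∂_{k+1}) we obtain:

  H_0: rank C_0 − rank ∂_1 = 6 − 5 = 1, and the invariant factors of ∂_1 are all 1, so H_0 ≅ Z.
  H_1: rank ker ∂_1 − rank ∂_2 = (15 − 5) − 10 = 0, and ∂_2 has invariant factor 2 > 1, so H_1 ≅ Z/2.
  H_2: rank ker ∂_2 − rank ∂_3 = (10 − 10) − 0 = 0, and there is no ∂_3, so H_2 ≅ 0.

As a check, the Euler characteristic is 6 − 15 + 10 = 1, which agrees with 1 − 0 + 0 = 1.
(K is a triangulation of the real projective plane RP^2.)

Hence the Betti numbers are b_0 = 1, b_1 = 0, b_2 = 0.

b_0 = 1, b_1 = 0, b_2 = 0.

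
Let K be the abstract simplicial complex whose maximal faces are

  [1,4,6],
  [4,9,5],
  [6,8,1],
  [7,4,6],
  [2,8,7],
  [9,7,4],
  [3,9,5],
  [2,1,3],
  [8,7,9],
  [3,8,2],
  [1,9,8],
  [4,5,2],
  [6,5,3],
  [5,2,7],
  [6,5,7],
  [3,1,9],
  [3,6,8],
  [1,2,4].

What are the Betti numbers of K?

We work with the vertex ordering 1 < 2 < 3 < 4 < 5 < 6 < 7 < 8 < 9. The simplices of K, each written with vertices in increasing order, are:

  0-simplices (9): [1], [2], [3], [4], [5], [6], [7], [8], [9]
  1-simplices (27): (27 of them)
  2-simplices (18): [1,2,3], [1,2,4], [1,3,9], [1,4,6], [1,6,8], [1,8,9], [2,3,8], [2,4,5], [2,5,7], [2,7,8], [3,5,6], [3,5,9], [3,6,8], [4,5,9], [4,6,7], [4,7,9], [5,6,7], [7,8,9]

giving chain groups C_0 ≅ Z^9, C_1 ≅ Z^27, C_2 ≅ Z^18.

∂_1: C_1 → C_0 maps an edge to its endpoints' difference, ∂[p,q] = q − p. For instance
  ∂[2,4] = [4] − [2].
This gives a 9×27 integer matrix of rank 8; reducing to Smith normal form yields diagonal entries (1,1,1,1,1,1,1,1).

∂_2: C_2 → C_1 maps a triangle to the signed sum of its edges. For instance
  ∂[1,4,6] = [4,6] − [1,6] + [1,4],
  ∂[1,8,9] = [8,9] − [1,9] + [1,8].
The resulting 27×18 matrix has rank 18, and its Smith normal form has invariant factors (1,1,1,1,1,1,1,1,1,1,1,1,1,1,1,1,1,2).

Reading off H_k = ker ∂_k / im ∂_{k+1}:

  H_0: rank C_0 − rank ∂_1 = 9 − 8 = 1, and the invariant factors of ∂_1 are all 1, so H_0 ≅ Z.
  H_1: rank ker ∂_1 − rank ∂_2 = (27 − 8) − 18 = 1, and ∂_2 has invariant factor 2 > 1, so H_1 ≅ Z ⊕ Z/2.
  H_2: rank ker ∂_2 − rank ∂_3 = (18 − 18) − 0 = 0, and there is no ∂_3, so H_2 ≅ 0.

Hence the Betti numbers are b_0 = 1, b_1 = 1, b_2 = 0.

b_0 = 1, b_1 = 1, b_2 = 0.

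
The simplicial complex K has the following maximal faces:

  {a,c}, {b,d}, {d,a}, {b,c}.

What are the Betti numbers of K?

b_0 = 1, b_1 = 1.

We work with the vertex ordering a < b < c < d. The simplices of K, each written with vertices in increasing order, are:

  0-simplices (4): a, b, c, d
  1-simplices (4): ac, ad, bc, bd

Hence C_0 ≅ Z^4, C_1 ≅ Z^4.

∂_1: C_1 → C_0 is given by ∂[p,q] = [q] − [p]. For instance
  ∂bc = c − b.
As a 4×4 matrix over Z this has rank 3, with invariant factors (1,1,1).

Now H_k = ker ∂_k / im ∂_{k+1}, so:

  H_0: rank C_0 − rank ∂_1 = 4 − 3 = 1, and the invariant factors of ∂_1 are all 1, so H_0 ≅ Z.
  H_1: rank ker ∂_1 − rank ∂_2 = (4 − 3) − 0 = 1, and there is no ∂_2, so H_1 ≅ Z.

As a check, the Euler characteristic is 4 − 4 = 0, which agrees with 1 − 1 = 0.

Hence the Betti numbers are b_0 = 1, b_1 = 1.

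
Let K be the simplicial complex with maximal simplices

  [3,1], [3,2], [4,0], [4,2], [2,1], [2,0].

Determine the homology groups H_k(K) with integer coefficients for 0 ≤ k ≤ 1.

H_0 ≅ Z,  H_1 ≅ Z^2.

Take the total order 0 < 1 < 2 < 3 < 4 on the vertex set. Then K (dimension 1) consists of the simplices:

  0-simplices (5): [0], [1], [2], [3], [4]
  1-simplices (6): [0,2], [0,4], [1,2], [1,3], [2,3], [2,4]

giving chain groups C_0 ≅ Z^5, C_1 ≅ Z^6.

∂_1: C_1 → C_0 is given by ∂[p,q] = [q] − [p]. For instance
  ∂[0,2] = [2] − [0].
As a 5×6 matrix over Z this has rank 4, with invariant factors (1,1,1,1).

Reading off H_k = ker ∂_k / im ∂_{k+1}:

  H_0: rank C_0 − rank ∂_1 = 5 − 4 = 1, and the invariant factors of ∂_1 are all 1, so H_0 ≅ Z.
  H_1: rank ker ∂_1 − rank ∂_2 = (6 − 4) − 0 = 2, and there is no ∂_2, so H_1 ≅ Z^2.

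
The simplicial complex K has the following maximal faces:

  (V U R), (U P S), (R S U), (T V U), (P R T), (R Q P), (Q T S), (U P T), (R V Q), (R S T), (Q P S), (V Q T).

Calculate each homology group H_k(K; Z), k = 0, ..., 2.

H_0 = Z,  H_1 = Z_2,  H_2 = 0.

K has 7 vertices, 18 edges, 12 triangles.
rank ∂_0 = 0, rank ∂_1 = 6 ⇒ b_0 = 7 − 0 − 6 = 1; all invariant factors of ∂_1 are 1 so no torsion. So H_0 ≅ Z.
rank ∂_1 = 6, rank ∂_2 = 12 ⇒ b_1 = 18 − 6 − 12 = 0; ∂_2 has invariant factor(s) [2] giving torsion. So H_1 ≅ Z_2.
rank ∂_2 = 12, rank ∂_3 = 0 ⇒ b_2 = 12 − 12 − 0 = 0. So H_2 ≅ 0.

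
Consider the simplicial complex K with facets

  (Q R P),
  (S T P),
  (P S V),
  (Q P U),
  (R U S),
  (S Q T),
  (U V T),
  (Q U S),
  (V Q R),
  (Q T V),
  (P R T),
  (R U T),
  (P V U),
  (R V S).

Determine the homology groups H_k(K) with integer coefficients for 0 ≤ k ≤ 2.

Order the vertices as P < Q < R < S < T < U < V. Listing each simplex with vertices in this order, K has dimension 2 with simplices:

  0-simplices (7): P, Q, R, S, T, U, V
  1-simplices (21): PQ, PR, PS, PT, PU, PV, QR, QS, QT, QU, QV, RS, RT, RU, RV, ST, SU, SV, TU, TV, UV
  2-simplices (14): PQR, PQU, PRT, PST, PSV, PUV, QRV, QST, QSU, QTV, RSU, RSV, RTU, TUV

giving chain groups C_0 ≅ Z^7, C_1 ≅ Z^21, C_2 ≅ Z^14.

Boundary ∂_1: C_1 → C_0 maps an edge to its endpoints' difference, ∂[p,q] = q − p. For instance
  ∂PV = V − P.
This gives a 7×21 integer matrix of rank 6; reducing to Smith normal form yields diagonal entries (1,1,1,1,1,1).

∂_2: C_2 → C_1 sends each 2-simplex [p,q,r] to [q,r] − [p,r] + [p,q]. For instance
  ∂TUV = UV − TV + TU,
  ∂QTV = TV − QV + QT.
This gives a 21×14 integer matrix of rank 13; reducing to Smith normal form yields diagonal entries (1,1,1,1,1,1,1,1,1,1,1,1,1).

Computing H_k = (kernel of ∂_k) / (image of ∂_{k+1}):

  H_0: rank C_0 − rank ∂_1 = 7 − 6 = 1, and the invariant factors of ∂_1 are all 1, so H_0 ≅ Z.
  H_1: rank ker ∂_1 − rank ∂_2 = (21 − 6) − 13 = 2, and the invariant factors of ∂_2 are all 1, so H_1 ≅ Z^2.
  H_2: rank ker ∂_2 − rank ∂_3 = (14 − 13) − 0 = 1, and there is no ∂_3, so H_2 ≅ Z.

H_0 = Z,  H_1 = Z^2,  H_2 = Z.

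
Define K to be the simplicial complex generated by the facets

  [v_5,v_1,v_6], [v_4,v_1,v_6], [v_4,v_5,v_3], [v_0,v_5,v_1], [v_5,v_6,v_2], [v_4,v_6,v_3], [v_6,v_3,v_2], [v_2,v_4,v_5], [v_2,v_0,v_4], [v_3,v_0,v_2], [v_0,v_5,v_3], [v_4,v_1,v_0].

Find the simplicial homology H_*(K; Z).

Fix the vertex order v_0 < v_1 < v_2 < v_3 < v_4 < v_5 < v_6 and write every simplex with vertices in increasing order. Then dim K = 2 and the simplices of K are:

  0-simplices (7): [v_0], [v_1], [v_2], [v_3], [v_4], [v_5], [v_6]
  1-simplices (18): (18 of them)
  2-simplices (12): (12 of them)

giving chain groups C_0 ≅ Z^7, C_1 ≅ Z^18, C_2 ≅ Z^12.

Boundary ∂_1: C_1 → C_0 is given by ∂[p,q] = [q] − [p]. For instance
  ∂[v_3,v_4] = [v_4] − [v_3].
This gives a 7×18 integer matrix of rank 6; reducing to Smith normal form yields diagonal entries (1,1,1,1,1,1).

The boundary map ∂_2: C_2 → C_1 sends each 2-simplex [p,q,r] to [q,r] − [p,r] + [p,q]. For instance
  ∂[v_1,v_5,v_6] = [v_5,v_6] − [v_1,v_6] + [v_1,v_5],
  ∂[v_3,v_4,v_6] = [v_4,v_6] − [v_3,v_6] + [v_3,v_4].
This gives a 18×12 integer matrix of rank 12; reducing to Smith normal form yields diagonal entries (1,1,1,1,1,1,1,1,1,1,1,2).

Reading off H_k = ker ∂_k / im ∂_{k+1}:

  H_0: rank C_0 − rank ∂_1 = 7 − 6 = 1, and the invariant factors of ∂_1 are all 1, so H_0 = Z.
  H_1: rank ker ∂_1 − rank ∂_2 = (18 − 6) − 12 = 0, and ∂_2 has invariant factor 2 > 1, so H_1 = Z/2.
  H_2: rank ker ∂_2 − rank ∂_3 = (12 − 12) − 0 = 0, and there is no ∂_3, so H_2 = 0.

As a check, the Euler characteristic is 7 − 18 + 12 = 1, which agrees with 1 − 0 + 0 = 1.

H_0 = Z,  H_1 = Z/2,  H_2 = 0.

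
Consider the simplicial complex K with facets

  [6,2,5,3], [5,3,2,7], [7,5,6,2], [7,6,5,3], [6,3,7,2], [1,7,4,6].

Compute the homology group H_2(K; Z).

H_2 = 0.

Order the vertices as 1 < 2 < 3 < 4 < 5 < 6 < 7. Listing each simplex with vertices in this order, K has dimension 3 with simplices:

  0-simplices (7): [1], [2], [3], [4], [5], [6], [7]
  1-simplices (15): [1,4], [1,6], [1,7], [2,3], [2,5], [2,6], [2,7], [3,5], [3,6], [3,7], [4,6], [4,7], [5,6], [5,7], [6,7]
  2-simplices (14): [1,4,6], [1,4,7], [1,6,7], [2,3,5], [2,3,6], [2,3,7], [2,5,6], [2,5,7], [2,6,7], [3,5,6], [3,5,7], [3,6,7], [4,6,7], [5,6,7]
  3-simplices (6): [1,4,6,7], [2,3,5,6], [2,3,5,7], [2,3,6,7], [2,5,6,7], [3,5,6,7]

Hence C_0 ≅ Z^7, C_1 ≅ Z^15, C_2 ≅ Z^14, C_3 ≅ Z^6.

Boundary ∂_1: C_1 → C_0 is given by ∂[p,q] = [q] − [p]. For instance
  ∂[6,7] = [7] − [6].
This gives a 7×15 integer matrix of rank 6; reducing to Smith normal form yields diagonal entries (1,1,1,1,1,1).

The boundary map ∂_2: C_2 → C_1 sends each 2-simplex [p,q,r] to [q,r] − [p,r] + [p,q]. For instance
  ∂[2,3,7] = [3,7] − [2,7] + [2,3],
  ∂[3,5,6] = [5,6] − [3,6] + [3,5].
As a 15×14 matrix over Z this has rank 9, with invariant factors (1,1,1,1,1,1,1,1,1).

∂_3: C_3 → C_2 sends each 3-simplex σ to the alternating sum Σ_i (−1)^i (σ with its i-th vertex removed). For instance
  ∂[2,5,6,7] = [5,6,7] − [2,6,7] + [2,5,7] − [2,5,6],
  ∂[3,5,6,7] = [5,6,7] − [3,6,7] + [3,5,7] − [3,5,6].
The 14×6 boundary matrix has rank 5 and Smith normal form diag(1,1,1,1,1).

Now H_k = ker ∂_k / im ∂_{k+1}, so:

  H_2: rank ker ∂_2 − rank ∂_3 = (14 − 9) − 5 = 0, and the invariant factors of ∂_3 are all 1, so H_2 ≅ 0.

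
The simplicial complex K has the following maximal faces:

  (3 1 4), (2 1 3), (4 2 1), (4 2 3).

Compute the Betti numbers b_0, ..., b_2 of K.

b_0 = 1, b_1 = 0, b_2 = 1.

Fix the vertex order 1 < 2 < 3 < 4 and write every simplex with vertices in increasing order. Then dim K = 2 and the simplices of K are:

  0-simplices (4): [1], [2], [3], [4]
  1-simplices (6): [1,2], [1,3], [1,4], [2,3], [2,4], [3,4]
  2-simplices (4): [1,2,3], [1,2,4], [1,3,4], [2,3,4]

Hence C_0 ≅ Z^4, C_1 ≅ Z^6, C_2 ≅ Z^4.

Boundary ∂_1: C_1 → C_0 sends each edge [p,q] (with p < q) to q − p. For instance
  ∂[1,2] = [2] − [1].
As a 4×6 matrix over Z this has rank 3, with invariant factors (1,1,1).

∂_2: C_2 → C_1 maps a triangle to the signed sum of its edges. For instance
  ∂[1,2,4] = [2,4] − [1,4] + [1,2],
  ∂[1,2,3] = [2,3] − [1,3] + [1,2].
The 6×4 boundary matrix has rank 3 and Smith normal form diag(1,1,1).

Now H_k = ker ∂_k / im ∂_{k+1}, so:

  H_0: rank C_0 − rank ∂_1 = 4 − 3 = 1, and the invariant factors of ∂_1 are all 1, so H_0 ≅ Z.
  H_1: rank ker ∂_1 − rank ∂_2 = (6 − 3) − 3 = 0, and the invariant factors of ∂_2 are all 1, so H_1 ≅ 0.
  H_2: rank ker ∂_2 − rank ∂_3 = (4 − 3) − 0 = 1, and there is no ∂_3, so H_2 ≅ Z.

Hence the Betti numbers are b_0 = 1, b_1 = 0, b_2 = 1.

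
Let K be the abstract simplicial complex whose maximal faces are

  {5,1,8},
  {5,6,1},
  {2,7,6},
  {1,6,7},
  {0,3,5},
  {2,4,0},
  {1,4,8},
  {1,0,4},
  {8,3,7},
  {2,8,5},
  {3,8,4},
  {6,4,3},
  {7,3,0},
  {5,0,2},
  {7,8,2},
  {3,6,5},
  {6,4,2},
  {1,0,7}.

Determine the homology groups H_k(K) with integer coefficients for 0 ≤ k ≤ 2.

H_0 ≅ Z,  H_1 ≅ Z^2,  H_2 ≅ Z.

Order the vertices as 0 < 1 < 2 < 3 < 4 < 5 < 6 < 7 < 8. Listing each simplex with vertices in this order, K has dimension 2 with simplices:

  0-simplices (9): [0], [1], [2], [3], [4], [5], [6], [7], [8]
  1-simplices (27): (27 of them)
  2-simplices (18): [0,1,4], [0,1,7], [0,2,4], [0,2,5], [0,3,5], [0,3,7], [1,4,8], [1,5,6], [1,5,8], [1,6,7], [2,4,6], [2,5,8], [2,6,7], [2,7,8], [3,4,6], [3,4,8], [3,5,6], [3,7,8]

giving chain groups C_0 ≅ Z^9, C_1 ≅ Z^27, C_2 ≅ Z^18.

∂_1: C_1 → C_0 maps an edge to its endpoints' difference, ∂[p,q] = q − p. For instance
  ∂[3,4] = [4] − [3].
As a 9×27 matrix over Z this has rank 8, with invariant factors (1,1,1,1,1,1,1,1).

∂_2: C_2 → C_1 maps a triangle to the signed sum of its edges. For instance
  ∂[1,4,8] = [4,8] − [1,8] + [1,4],
  ∂[3,4,6] = [4,6] − [3,6] + [3,4].
As a 27×18 matrix over Z this has rank 17, with invariant factors (1,1,1,1,1,1,1,1,1,1,1,1,1,1,1,1,1).

Reading off H_k = ker ∂_k / im ∂_{k+1}:

  H_0: rank C_0 − rank ∂_1 = 9 − 8 = 1, and the invariant factors of ∂_1 are all 1, so H_0 ≅ Z.
  H_1: rank ker ∂_1 − rank ∂_2 = (27 − 8) − 17 = 2, and the invariant factors of ∂_2 are all 1, so H_1 ≅ Z^2.
  H_2: rank ker ∂_2 − rank ∂_3 = (18 − 17) − 0 = 1, and there is no ∂_3, so H_2 ≅ Z.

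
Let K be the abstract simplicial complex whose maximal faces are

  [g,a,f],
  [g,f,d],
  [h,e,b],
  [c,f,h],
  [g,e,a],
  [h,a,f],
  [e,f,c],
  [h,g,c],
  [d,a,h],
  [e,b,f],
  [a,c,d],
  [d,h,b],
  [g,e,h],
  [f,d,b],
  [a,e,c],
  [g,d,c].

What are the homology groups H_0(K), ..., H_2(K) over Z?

Take the total order a < b < c < d < e < f < g < h on the vertex set. Then K (dimension 2) consists of the simplices:

  0-simplices (8): a, b, c, d, e, f, g, h
  1-simplices (24): ac, ad, ae, af, ag, ah, bd, be, bf, bh, cd, ce, cf, cg, ch, df, dg, dh, ef, eg, eh, fg, fh, gh
  2-simplices (16): acd, ace, adh, aeg, afg, afh, bdf, bdh, bef, beh, cdg, cef, cfh, cgh, dfg, egh

giving chain groups C_0 ≅ Z^8, C_1 ≅ Z^24, C_2 ≅ Z^16.

∂_1: C_1 → C_0 maps an edge to its endpoints' difference, ∂[p,q] = q − p. For instance
  ∂eg = g − e.
This gives a 8×24 integer matrix of rank 7; reducing to Smith normal form yields diagonal entries (1,1,1,1,1,1,1).

∂_2: C_2 → C_1 sends each 2-simplex [p,q,r] to [q,r] − [p,r] + [p,q]. For instance
  ∂ace = ce − ae + ac,
  ∂egh = gh − eh + eg.
The 24×16 boundary matrix has rank 15 and Smith normal form diag(1,1,1,1,1,1,1,1,1,1,1,1,1,1,1).

Now H_k = ker ∂_k / im ∂_{k+1}, so:

  H_0: rank C_0 − rank ∂_1 = 8 − 7 = 1, and the invariant factors of ∂_1 are all 1, so H_0 ≅ Z.
  H_1: rank ker ∂_1 − rank ∂_2 = (24 − 7) − 15 = 2, and the invariant factors of ∂_2 are all 1, so H_1 ≅ Z^2.
  H_2: rank ker ∂_2 − rank ∂_3 = (16 − 15) − 0 = 1, and there is no ∂_3, so H_2 ≅ Z.

As a check, the Euler characteristic is 8 − 24 + 16 = 0, which agrees with 1 − 2 + 1 = 0.

H_0 ≅ Z,  H_1 ≅ Z^2,  H_2 ≅ Z.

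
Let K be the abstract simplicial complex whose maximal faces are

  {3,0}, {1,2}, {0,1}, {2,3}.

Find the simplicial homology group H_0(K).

H_0 = Z.

Take the total order 0 < 1 < 2 < 3 on the vertex set. Then K (dimension 1) consists of the simplices:

  0-simplices (4): [0], [1], [2], [3]
  1-simplices (4): [0,1], [0,3], [1,2], [2,3]

Hence C_0 ≅ Z^4, C_1 ≅ Z^4.

The boundary map ∂_1: C_1 → C_0 maps an edge to its endpoints' difference, ∂[p,q] = q − p. For instance
  ∂[0,1] = [1] − [0].
The resulting 4×4 matrix has rank 3, and its Smith normal form has invariant factors (1,1,1).

Computing H_k = (kernel of ∂_k) / (image of ∂_{k+1}):

  H_0: rank C_0 − rank ∂_1 = 4 − 3 = 1, and the invariant factors of ∂_1 are all 1, so H_0 = Z.

(K is a triangulation of the circle S^1.)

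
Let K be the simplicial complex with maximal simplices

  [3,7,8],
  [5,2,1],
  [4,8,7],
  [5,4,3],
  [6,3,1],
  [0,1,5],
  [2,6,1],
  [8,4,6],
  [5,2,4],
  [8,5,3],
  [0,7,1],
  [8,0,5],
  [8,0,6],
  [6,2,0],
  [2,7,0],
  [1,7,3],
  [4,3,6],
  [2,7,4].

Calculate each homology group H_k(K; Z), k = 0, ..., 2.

H_0 = Z,  H_1 = Z ⊕ Z_2,  H_2 = 0.

K has 9 vertices, 27 edges, 18 triangles.
rank ∂_0 = 0, rank ∂_1 = 8 ⇒ b_0 = 9 − 0 − 8 = 1; all invariant factors of ∂_1 are 1 so no torsion. So H_0 = Z.
rank ∂_1 = 8, rank ∂_2 = 18 ⇒ b_1 = 27 − 8 − 18 = 1; ∂_2 has invariant factor(s) [2] giving torsion. So H_1 = Z ⊕ Z_2.
rank ∂_2 = 18, rank ∂_3 = 0 ⇒ b_2 = 18 − 18 − 0 = 0. So H_2 = 0.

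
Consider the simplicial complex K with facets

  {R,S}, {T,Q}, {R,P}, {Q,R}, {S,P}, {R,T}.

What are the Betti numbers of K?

K has 5 vertices, 6 edges.
rank ∂_0 = 0, rank ∂_1 = 4 ⇒ b_0 = 5 − 0 − 4 = 1; all invariant factors of ∂_1 are 1 so no torsion. So H_0 = Z.
rank ∂_1 = 4, rank ∂_2 = 0 ⇒ b_1 = 6 − 4 − 0 = 2. So H_1 = Z^2.

b_0 = 1, b_1 = 2.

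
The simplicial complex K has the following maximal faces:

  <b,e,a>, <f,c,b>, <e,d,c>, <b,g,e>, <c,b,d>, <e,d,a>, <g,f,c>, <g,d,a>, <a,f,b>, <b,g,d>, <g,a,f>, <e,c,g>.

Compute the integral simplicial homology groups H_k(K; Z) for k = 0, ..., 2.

H_0 = Z,  H_1 = Z/2Z,  H_2 = 0.

Take the total order a < b < c < d < e < f < g on the vertex set. Then K (dimension 2) consists of the simplices:

  0-simplices (7): a, b, c, d, e, f, g
  1-simplices (18): ab, ad, ae, af, ag, bc, bd, be, bf, bg, cd, ce, cf, cg, de, dg, eg, fg
  2-simplices (12): abe, abf, ade, adg, afg, bcd, bcf, bdg, beg, cde, ceg, cfg

Hence C_0 ≅ Z^7, C_1 ≅ Z^18, C_2 ≅ Z^12.

∂_1: C_1 → C_0 sends each edge [p,q] (with p < q) to q − p.
The 7×18 boundary matrix has rank 6 and Smith normal form diag(1,1,1,1,1,1).

Boundary ∂_2: C_2 → C_1 maps a triangle to the signed sum of its edges. For instance
  ∂abf = bf − af + ab,
  ∂beg = eg − bg + be.
The resulting 18×12 matrix has rank 12, and its Smith normal form has invariant factors (1,1,1,1,1,1,1,1,1,1,1,2).

Now H_k = ker ∂_k / im ∂_{k+1}, so:

  H_0: rank C_0 − rank ∂_1 = 7 − 6 = 1, and the invariant factors of ∂_1 are all 1, so H_0 = Z.
  H_1: rank ker ∂_1 − rank ∂_2 = (18 − 6) − 12 = 0, and ∂_2 has invariant factor 2 > 1, so H_1 = Z/2Z.
  H_2: rank ker ∂_2 − rank ∂_3 = (12 − 12) − 0 = 0, and there is no ∂_3, so H_2 = 0.

As a check, the Euler characteristic is 7 − 18 + 12 = 1, which agrees with 1 − 0 + 0 = 1.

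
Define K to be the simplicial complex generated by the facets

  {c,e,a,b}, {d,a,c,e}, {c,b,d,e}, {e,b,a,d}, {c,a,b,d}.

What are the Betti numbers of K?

Take the total order a < b < c < d < e on the vertex set. Then K (dimension 3) consists of the simplices:

  0-simplices (5): a, b, c, d, e
  1-simplices (10): ab, ac, ad, ae, bc, bd, be, cd, ce, de
  2-simplices (10): abc, abd, abe, acd, ace, ade, bcd, bce, bde, cde
  3-simplices (5): abcd, abce, abde, acde, bcde

giving chain groups C_0 ≅ Z^5, C_1 ≅ Z^10, C_2 ≅ Z^10, C_3 ≅ Z^5.

The boundary map ∂_1: C_1 → C_0 sends each edge [p,q] (with p < q) to q − p. For instance
  ∂ce = e − c.
This gives a 5×10 integer matrix of rank 4; reducing to Smith normal form yields diagonal entries (1,1,1,1).

The boundary map ∂_2: C_2 → C_1 acts by ∂[p,q,r] = [q,r] − [p,r] + [p,q]. For instance
  ∂abc = bc − ac + ab,
  ∂ade = de − ae + ad.
As a 10×10 matrix over Z this has rank 6, with invariant factors (1,1,1,1,1,1).

Boundary ∂_3: C_3 → C_2 sends each 3-simplex σ to the alternating sum Σ_i (−1)^i (σ with its i-th vertex removed). For instance
  ∂abcd = bcd − acd + abd − abc,
  ∂abde = bde − ade + abe − abd.
The 10×5 boundary matrix has rank 4 and Smith normal form diag(1,1,1,1).

Now H_k = ker ∂_k / im ∂_{k+1}, so:

  H_0: rank C_0 − rank ∂_1 = 5 − 4 = 1, and the invariant factors of ∂_1 are all 1, so H_0 ≅ Z.
  H_1: rank ker ∂_1 − rank ∂_2 = (10 − 4) − 6 = 0, and the invariant factors of ∂_2 are all 1, so H_1 ≅ 0.
  H_2: rank ker ∂_2 − rank ∂_3 = (10 − 6) − 4 = 0, and the invariant factors of ∂_3 are all 1, so H_2 ≅ 0.
  H_3: rank ker ∂_3 − rank ∂_4 = (5 − 4) − 0 = 1, and there is no ∂_4, so H_3 ≅ Z.

Hence the Betti numbers are b_0 = 1, b_1 = 0, b_2 = 0, b_3 = 1.

b_0 = 1, b_1 = 0, b_2 = 0, b_3 = 1.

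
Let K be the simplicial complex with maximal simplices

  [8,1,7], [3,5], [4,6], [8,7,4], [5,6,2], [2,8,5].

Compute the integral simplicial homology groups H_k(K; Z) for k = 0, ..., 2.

K has 8 vertices, 12 edges, 4 triangles.
rank ∂_0 = 0, rank ∂_1 = 7 ⇒ b_0 = 8 − 0 − 7 = 1; all invariant factors of ∂_1 are 1 so no torsion. So H_0 ≅ Z.
rank ∂_1 = 7, rank ∂_2 = 4 ⇒ b_1 = 12 − 7 − 4 = 1; all invariant factors of ∂_2 are 1 so no torsion. So H_1 ≅ Z.
rank ∂_2 = 4, rank ∂_3 = 0 ⇒ b_2 = 4 − 4 − 0 = 0. So H_2 ≅ 0.

H_0 = Z,  H_1 = Z,  H_2 = 0.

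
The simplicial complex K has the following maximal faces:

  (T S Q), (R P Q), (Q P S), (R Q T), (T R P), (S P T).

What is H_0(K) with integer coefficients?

H_0 = Z.

Order the vertices as P < Q < R < S < T. Listing each simplex with vertices in this order, K has dimension 2 with simplices:

  0-simplices (5): P, Q, R, S, T
  1-simplices (9): PQ, PR, PS, PT, QR, QS, QT, RT, ST
  2-simplices (6): PQR, PQS, PRT, PST, QRT, QST

giving chain groups C_0 ≅ Z^5, C_1 ≅ Z^9, C_2 ≅ Z^6.

The boundary map ∂_1: C_1 → C_0 sends each edge [p,q] (with p < q) to q − p. For instance
  ∂ST = T − S.
The resulting 5×9 matrix has rank 4, and its Smith normal form has invariant factors (1,1,1,1).

∂_2: C_2 → C_1 sends each 2-simplex [p,q,r] to [q,r] − [p,r] + [p,q]. For instance
  ∂QRT = RT − QT + QR,
  ∂PRT = RT − PT + PR.
This gives a 9×6 integer matrix of rank 5; reducing to Smith normal form yields diagonal entries (1,1,1,1,1).

Computing H_k = (kernel of ∂_k) / (image of ∂_{k+1}):

  H_0: rank C_0 − rank ∂_1 = 5 − 4 = 1, and the invariant factors of ∂_1 are all 1, so H_0 = Z.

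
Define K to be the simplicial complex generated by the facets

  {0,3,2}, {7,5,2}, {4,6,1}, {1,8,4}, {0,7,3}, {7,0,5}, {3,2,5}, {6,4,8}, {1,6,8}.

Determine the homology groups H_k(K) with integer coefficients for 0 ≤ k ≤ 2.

Fix the vertex order 0 < 1 < 2 < 3 < 4 < 5 < 6 < 7 < 8 and write every simplex with vertices in increasing order. Then dim K = 2 and the simplices of K are:

  0-simplices (9): [0], [1], [2], [3], [4], [5], [6], [7], [8]
  1-simplices (16): [0,2], [0,3], [0,5], [0,7], [1,4], [1,6], [1,8], [2,3], [2,5], [2,7], [3,5], [3,7], [4,6], [4,8], [5,7], [6,8]
  2-simplices (9): [0,2,3], [0,3,7], [0,5,7], [1,4,6], [1,4,8], [1,6,8], [2,3,5], [2,5,7], [4,6,8]

so the chain groups are C_0 ≅ Z^9, C_1 ≅ Z^16, C_2 ≅ Z^9.

∂_1: C_1 → C_0 is given by ∂[p,q] = [q] − [p].
The 9×16 boundary matrix has rank 7 and Smith normal form diag(1,1,1,1,1,1,1).

Boundary ∂_2: C_2 → C_1 maps a triangle to the signed sum of its edges. For instance
  ∂[1,6,8] = [6,8] − [1,8] + [1,6],
  ∂[1,4,6] = [4,6] − [1,6] + [1,4].
As a 16×9 matrix over Z this has rank 8, with invariant factors (1,1,1,1,1,1,1,1).

Now H_k = ker ∂_k / im ∂_{k+1}, so:

  H_0: rank C_0 − rank ∂_1 = 9 − 7 = 2, and the invariant factors of ∂_1 are all 1, so H_0 = Z^2.
  H_1: rank ker ∂_1 − rank ∂_2 = (16 − 7) − 8 = 1, and the invariant factors of ∂_2 are all 1, so H_1 = Z.
  H_2: rank ker ∂_2 − rank ∂_3 = (9 − 8) − 0 = 1, and there is no ∂_3, so H_2 = Z.

H_0 ≅ Z^2,  H_1 ≅ Z,  H_2 ≅ Z.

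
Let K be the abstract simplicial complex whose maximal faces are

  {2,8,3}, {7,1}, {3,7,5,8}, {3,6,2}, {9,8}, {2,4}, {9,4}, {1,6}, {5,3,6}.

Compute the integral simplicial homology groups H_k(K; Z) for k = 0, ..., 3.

H_0 = Z,  H_1 = Z^2,  H_2 = 0,  H_3 = 0.

Take the total order 1 < 2 < 3 < 4 < 5 < 6 < 7 < 8 < 9 on the vertex set. Then K (dimension 3) consists of the simplices:

  0-simplices (9): [1], [2], [3], [4], [5], [6], [7], [8], [9]
  1-simplices (16): [1,6], [1,7], [2,3], [2,4], [2,6], [2,8], [3,5], [3,6], [3,7], [3,8], [4,9], [5,6], [5,7], [5,8], [7,8], [8,9]
  2-simplices (7): [2,3,6], [2,3,8], [3,5,6], [3,5,7], [3,5,8], [3,7,8], [5,7,8]
  3-simplices (1): [3,5,7,8]

Hence C_0 ≅ Z^9, C_1 ≅ Z^16, C_2 ≅ Z^7, C_3 ≅ Z^1.

∂_1: C_1 → C_0 sends each edge [p,q] (with p < q) to q − p.
The resulting 9×16 matrix has rank 8, and its Smith normal form has invariant factors (1,1,1,1,1,1,1,1).

∂_2: C_2 → C_1 acts by ∂[p,q,r] = [q,r] − [p,r] + [p,q]. For instance
  ∂[3,5,7] = [5,7] − [3,7] + [3,5],
  ∂[2,3,6] = [3,6] − [2,6] + [2,3].
This gives a 16×7 integer matrix of rank 6; reducing to Smith normal form yields diagonal entries (1,1,1,1,1,1).

The boundary map ∂_3: C_3 → C_2 sends each 3-simplex σ to the alternating sum Σ_i (−1)^i (σ with its i-th vertex removed). For instance
  ∂[3,5,7,8] = [5,7,8] − [3,7,8] + [3,5,8] − [3,5,7].
The resulting 7×1 matrix has rank 1, and its Smith normal form has invariant factors (1).

Now H_k = ker ∂_k / im ∂_{k+1}, so:

  H_0: rank C_0 − rank ∂_1 = 9 − 8 = 1, and the invariant factors of ∂_1 are all 1, so H_0 = Z.
  H_1: rank ker ∂_1 − rank ∂_2 = (16 − 8) − 6 = 2, and the invariant factors of ∂_2 are all 1, so H_1 = Z^2.
  H_2: rank ker ∂_2 − rank ∂_3 = (7 − 6) − 1 = 0, and the invariant factors of ∂_3 are all 1, so H_2 = 0.
  H_3: rank ker ∂_3 − rank ∂_4 = (1 − 1) − 0 = 0, and there is no ∂_4, so H_3 = 0.

As a check, the Euler characteristic is 9 − 16 + 7 − 1 = -1, which agrees with 1 − 2 + 0 − 0 = -1.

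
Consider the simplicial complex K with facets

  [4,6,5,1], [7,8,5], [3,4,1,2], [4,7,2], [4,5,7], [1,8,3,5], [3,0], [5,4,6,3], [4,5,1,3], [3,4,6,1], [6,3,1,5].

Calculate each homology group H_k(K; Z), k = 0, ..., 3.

K has 9 vertices, 21 edges, 19 triangles, 7 3-simplices.
rank ∂_0 = 0, rank ∂_1 = 8 ⇒ b_0 = 9 − 0 − 8 = 1; all invariant factors of ∂_1 are 1 so no torsion. So H_0 ≅ Z.
rank ∂_1 = 8, rank ∂_2 = 13 ⇒ b_1 = 21 − 8 − 13 = 0; all invariant factors of ∂_2 are 1 so no torsion. So H_1 ≅ 0.
rank ∂_2 = 13, rank ∂_3 = 6 ⇒ b_2 = 19 − 13 − 6 = 0; all invariant factors of ∂_3 are 1 so no torsion. So H_2 ≅ 0.
rank ∂_3 = 6, rank ∂_4 = 0 ⇒ b_3 = 7 − 6 − 0 = 1. So H_3 ≅ Z.

H_0 ≅ Z,  H_1 = 0,  H_2 = 0,  H_3 ≅ Z.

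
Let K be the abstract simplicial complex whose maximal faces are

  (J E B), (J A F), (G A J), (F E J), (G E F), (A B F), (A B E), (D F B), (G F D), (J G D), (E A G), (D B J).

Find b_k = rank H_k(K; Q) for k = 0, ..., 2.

Fix the vertex order A < B < D < E < F < G < J and write every simplex with vertices in increasing order. Then dim K = 2 and the simplices of K are:

  0-simplices (7): A, B, D, E, F, G, J
  1-simplices (18): AB, AE, AF, AG, AJ, BD, BE, BF, BJ, DF, DG, DJ, EF, EG, EJ, FG, FJ, GJ
  2-simplices (12): ABE, ABF, AEG, AFJ, AGJ, BDF, BDJ, BEJ, DFG, DGJ, EFG, EFJ

Hence C_0 ≅ Z^7, C_1 ≅ Z^18, C_2 ≅ Z^12.

The boundary map ∂_1: C_1 → C_0 sends each edge [p,q] (with p < q) to q − p.
The resulting 7×18 matrix has rank 6, and its Smith normal form has invariant factors (1,1,1,1,1,1).

∂_2: C_2 → C_1 maps a triangle to the signed sum of its edges. For instance
  ∂AEG = EG − AG + AE,
  ∂BEJ = EJ − BJ + BE.
As a 18×12 matrix over Z this has rank 12, with invariant factors (1,1,1,1,1,1,1,1,1,1,1,2).

Now H_k = ker ∂_k / im ∂_{k+1}, so:

  H_0: rank C_0 − rank ∂_1 = 7 − 6 = 1, and the invariant factors of ∂_1 are all 1, so H_0 = Z.
  H_1: rank ker ∂_1 − rank ∂_2 = (18 − 6) − 12 = 0, and ∂_2 has invariant factor 2 > 1, so H_1 = Z_2.
  H_2: rank ker ∂_2 − rank ∂_3 = (12 − 12) − 0 = 0, and there is no ∂_3, so H_2 = 0.

(K is a triangulation of the real projective plane RP^2.)

Hence the Betti numbers are b_0 = 1, b_1 = 0, b_2 = 0.

b_0 = 1, b_1 = 0, b_2 = 0.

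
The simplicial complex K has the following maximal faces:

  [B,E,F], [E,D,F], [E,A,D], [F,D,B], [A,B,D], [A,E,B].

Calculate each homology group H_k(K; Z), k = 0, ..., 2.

H_0 = Z,  H_1 = 0,  H_2 = Z.

K has 5 vertices, 9 edges, 6 triangles.
rank ∂_0 = 0, rank ∂_1 = 4 ⇒ b_0 = 5 − 0 − 4 = 1; all invariant factors of ∂_1 are 1 so no torsion. So H_0 = Z.
rank ∂_1 = 4, rank ∂_2 = 5 ⇒ b_1 = 9 − 4 − 5 = 0; all invariant factors of ∂_2 are 1 so no torsion. So H_1 = 0.
rank ∂_2 = 5, rank ∂_3 = 0 ⇒ b_2 = 6 − 5 − 0 = 1. So H_2 = Z.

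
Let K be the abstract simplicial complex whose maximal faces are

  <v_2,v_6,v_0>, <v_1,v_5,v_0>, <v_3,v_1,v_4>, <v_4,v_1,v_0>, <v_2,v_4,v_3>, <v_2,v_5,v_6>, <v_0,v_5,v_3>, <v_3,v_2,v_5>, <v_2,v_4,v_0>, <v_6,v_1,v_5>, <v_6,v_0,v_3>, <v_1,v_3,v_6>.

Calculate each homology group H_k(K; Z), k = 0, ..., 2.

H_0 ≅ Z,  H_1 ≅ Z/2,  H_2 = 0.

Order the vertices as v_0 < v_1 < v_2 < v_3 < v_4 < v_5 < v_6. Listing each simplex with vertices in this order, K has dimension 2 with simplices:

  0-simplices (7): [v_0], [v_1], [v_2], [v_3], [v_4], [v_5], [v_6]
  1-simplices (18): (18 of them)
  2-simplices (12): (12 of them)

Hence C_0 ≅ Z^7, C_1 ≅ Z^18, C_2 ≅ Z^12.

The boundary map ∂_1: C_1 → C_0 sends each edge [p,q] (with p < q) to q − p. For instance
  ∂[v_2,v_3] = [v_3] − [v_2].
This gives a 7×18 integer matrix of rank 6; reducing to Smith normal form yields diagonal entries (1,1,1,1,1,1).

The boundary map ∂_2: C_2 → C_1 acts by ∂[p,q,r] = [q,r] − [p,r] + [p,q]. For instance
  ∂[v_0,v_2,v_4] = [v_2,v_4] − [v_0,v_4] + [v_0,v_2],
  ∂[v_2,v_5,v_6] = [v_5,v_6] − [v_2,v_6] + [v_2,v_5].
As a 18×12 matrix over Z this has rank 12, with invariant factors (1,1,1,1,1,1,1,1,1,1,1,2).

Computing H_k = (kernel of ∂_k) / (image of ∂_{k+1}):

  H_0: rank C_0 − rank ∂_1 = 7 − 6 = 1, and the invariant factors of ∂_1 are all 1, so H_0 = Z.
  H_1: rank ker ∂_1 − rank ∂_2 = (18 − 6) − 12 = 0, and ∂_2 has invariant factor 2 > 1, so H_1 = Z/2.
  H_2: rank ker ∂_2 − rank ∂_3 = (12 − 12) − 0 = 0, and there is no ∂_3, so H_2 = 0.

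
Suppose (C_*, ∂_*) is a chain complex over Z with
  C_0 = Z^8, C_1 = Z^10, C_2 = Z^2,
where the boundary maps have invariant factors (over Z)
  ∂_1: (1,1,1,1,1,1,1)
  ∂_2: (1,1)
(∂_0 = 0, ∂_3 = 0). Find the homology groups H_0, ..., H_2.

H_0 ≅ Z,  H_1 ≅ Z,  H_2 = 0.

H_0: b_0 = 8 − 0 − 7 = 1; torsion from ∂_1 factors > 1: none. So H_0 ≅ Z.
H_1: b_1 = 10 − 7 − 2 = 1; torsion from ∂_2 factors > 1: none. So H_1 ≅ Z.
H_2: b_2 = 2 − 2 − 0 = 0; torsion from ∂_3 factors > 1: none. So H_2 ≅ 0.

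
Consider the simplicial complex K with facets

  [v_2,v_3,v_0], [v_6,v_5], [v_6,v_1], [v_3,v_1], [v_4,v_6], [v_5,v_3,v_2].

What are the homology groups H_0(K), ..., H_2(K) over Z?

Order the vertices as v_0 < v_1 < v_2 < v_3 < v_4 < v_5 < v_6. Listing each simplex with vertices in this order, K has dimension 2 with simplices:

  0-simplices (7): [v_0], [v_1], [v_2], [v_3], [v_4], [v_5], [v_6]
  1-simplices (9): [v_0,v_2], [v_0,v_3], [v_1,v_3], [v_1,v_6], [v_2,v_3], [v_2,v_5], [v_3,v_5], [v_4,v_6], [v_5,v_6]
  2-simplices (2): [v_0,v_2,v_3], [v_2,v_3,v_5]

Hence C_0 ≅ Z^7, C_1 ≅ Z^9, C_2 ≅ Z^2.

∂_1: C_1 → C_0 sends each edge [p,q] (with p < q) to q − p. For instance
  ∂[v_5,v_6] = [v_6] − [v_5].
The 7×9 boundary matrix has rank 6 and Smith normal form diag(1,1,1,1,1,1).

The boundary map ∂_2: C_2 → C_1 maps a triangle to the signed sum of its edges. For instance
  ∂[v_0,v_2,v_3] = [v_2,v_3] − [v_0,v_3] + [v_0,v_2],
  ∂[v_2,v_3,v_5] = [v_3,v_5] − [v_2,v_5] + [v_2,v_3].
The 9×2 boundary matrix has rank 2 and Smith normal form diag(1,1).

From H_k ≅ ker(∂_k) / im(∂_{k+1}) we obtain:

  H_0: rank C_0 − rank ∂_1 = 7 − 6 = 1, and the invariant factors of ∂_1 are all 1, so H_0 = Z.
  H_1: rank ker ∂_1 − rank ∂_2 = (9 − 6) − 2 = 1, and the invariant factors of ∂_2 are all 1, so H_1 = Z.
  H_2: rank ker ∂_2 − rank ∂_3 = (2 − 2) − 0 = 0, and there is no ∂_3, so H_2 = 0.

H_0 ≅ Z,  H_1 ≅ Z,  H_2 = 0.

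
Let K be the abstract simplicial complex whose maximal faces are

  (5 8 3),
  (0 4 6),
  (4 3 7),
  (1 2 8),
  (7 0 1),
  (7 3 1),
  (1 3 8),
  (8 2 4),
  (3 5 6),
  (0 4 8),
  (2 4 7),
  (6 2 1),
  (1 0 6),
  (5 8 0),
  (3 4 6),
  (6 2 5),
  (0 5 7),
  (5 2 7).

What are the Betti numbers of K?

b_0 = 1, b_1 = 2, b_2 = 1.

K has 9 vertices, 27 edges, 18 triangles.
rank ∂_0 = 0, rank ∂_1 = 8 ⇒ b_0 = 9 − 0 − 8 = 1; all invariant factors of ∂_1 are 1 so no torsion. So H_0 ≅ Z.
rank ∂_1 = 8, rank ∂_2 = 17 ⇒ b_1 = 27 − 8 − 17 = 2; all invariant factors of ∂_2 are 1 so no torsion. So H_1 ≅ Z^2.
rank ∂_2 = 17, rank ∂_3 = 0 ⇒ b_2 = 18 − 17 − 0 = 1. So H_2 ≅ Z.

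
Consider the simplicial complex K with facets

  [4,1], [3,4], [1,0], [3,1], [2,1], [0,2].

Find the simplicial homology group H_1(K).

We work with the vertex ordering 0 < 1 < 2 < 3 < 4. The simplices of K, each written with vertices in increasing order, are:

  0-simplices (5): [0], [1], [2], [3], [4]
  1-simplices (6): [0,1], [0,2], [1,2], [1,3], [1,4], [3,4]

Hence C_0 ≅ Z^5, C_1 ≅ Z^6.

∂_1: C_1 → C_0 is given by ∂[p,q] = [q] − [p]. For instance
  ∂[3,4] = [4] − [3].
This gives a 5×6 integer matrix of rank 4; reducing to Smith normal form yields diagonal entries (1,1,1,1).

Now H_k = ker ∂_k / im ∂_{k+1}, so:

  H_1: rank ker ∂_1 − rank ∂_2 = (6 − 4) − 0 = 2, and there is no ∂_2, so H_1 = Z^2.

(K is a triangulation of a wedge of 2 circles.)

H_1 = Z^2.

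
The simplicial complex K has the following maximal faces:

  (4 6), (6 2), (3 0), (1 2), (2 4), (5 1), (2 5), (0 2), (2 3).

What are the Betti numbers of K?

b_0 = 1, b_1 = 3.

K has 7 vertices, 9 edges.
rank ∂_0 = 0, rank ∂_1 = 6 ⇒ b_0 = 7 − 0 − 6 = 1; all invariant factors of ∂_1 are 1 so no torsion. So H_0 = Z.
rank ∂_1 = 6, rank ∂_2 = 0 ⇒ b_1 = 9 − 6 − 0 = 3. So H_1 = Z^3.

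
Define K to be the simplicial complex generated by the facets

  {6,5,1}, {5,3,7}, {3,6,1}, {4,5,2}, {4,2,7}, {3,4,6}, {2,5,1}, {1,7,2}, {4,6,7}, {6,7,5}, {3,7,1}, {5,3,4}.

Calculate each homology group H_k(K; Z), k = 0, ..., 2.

H_0 ≅ Z,  H_1 ≅ Z/2,  H_2 = 0.

We work with the vertex ordering 1 < 2 < 3 < 4 < 5 < 6 < 7. The simplices of K, each written with vertices in increasing order, are:

  0-simplices (7): [1], [2], [3], [4], [5], [6], [7]
  1-simplices (18): [1,2], [1,3], [1,5], [1,6], [1,7], [2,4], [2,5], [2,7], [3,4], [3,5], [3,6], [3,7], [4,5], [4,6], [4,7], [5,6], [5,7], [6,7]
  2-simplices (12): [1,2,5], [1,2,7], [1,3,6], [1,3,7], [1,5,6], [2,4,5], [2,4,7], [3,4,5], [3,4,6], [3,5,7], [4,6,7], [5,6,7]

giving chain groups C_0 ≅ Z^7, C_1 ≅ Z^18, C_2 ≅ Z^12.

The boundary map ∂_1: C_1 → C_0 is given by ∂[p,q] = [q] − [p]. For instance
  ∂[3,7] = [7] − [3].
The resulting 7×18 matrix has rank 6, and its Smith normal form has invariant factors (1,1,1,1,1,1).

∂_2: C_2 → C_1 sends each 2-simplex [p,q,r] to [q,r] − [p,r] + [p,q]. For instance
  ∂[3,4,5] = [4,5] − [3,5] + [3,4],
  ∂[1,2,5] = [2,5] − [1,5] + [1,2].
As a 18×12 matrix over Z this has rank 12, with invariant factors (1,1,1,1,1,1,1,1,1,1,1,2).

Reading off H_k = ker ∂_k / im ∂_{k+1}:

  H_0: rank C_0 − rank ∂_1 = 7 − 6 = 1, and the invariant factors of ∂_1 are all 1, so H_0 = Z.
  H_1: rank ker ∂_1 − rank ∂_2 = (18 − 6) − 12 = 0, and ∂_2 has invariant factor 2 > 1, so H_1 = Z/2.
  H_2: rank ker ∂_2 − rank ∂_3 = (12 − 12) − 0 = 0, and there is no ∂_3, so H_2 = 0.

(K is a triangulation of the real projective plane RP^2.)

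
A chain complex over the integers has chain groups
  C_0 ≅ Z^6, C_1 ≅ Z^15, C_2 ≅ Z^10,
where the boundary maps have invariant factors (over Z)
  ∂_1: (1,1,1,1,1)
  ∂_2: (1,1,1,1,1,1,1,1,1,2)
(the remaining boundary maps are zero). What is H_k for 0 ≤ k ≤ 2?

H_0: b_0 = 6 − 0 − 5 = 1; torsion from ∂_1 factors > 1: none. So H_0 ≅ Z.
H_1: b_1 = 15 − 5 − 10 = 0; torsion from ∂_2 factors > 1: [2]. So H_1 ≅ Z/2.
H_2: b_2 = 10 − 10 − 0 = 0; torsion from ∂_3 factors > 1: none. So H_2 ≅ 0.

H_0 ≅ Z,  H_1 ≅ Z/2,  H_2 = 0.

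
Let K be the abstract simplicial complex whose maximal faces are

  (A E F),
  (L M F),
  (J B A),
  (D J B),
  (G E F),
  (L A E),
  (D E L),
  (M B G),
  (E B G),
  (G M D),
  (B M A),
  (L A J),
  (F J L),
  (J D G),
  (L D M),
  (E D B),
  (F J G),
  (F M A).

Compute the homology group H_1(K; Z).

We work with the vertex ordering A < B < D < E < F < G < J < L < M. The simplices of K, each written with vertices in increasing order, are:

  0-simplices (9): A, B, D, E, F, G, J, L, M
  1-simplices (27): AB, AE, AF, AJ, AL, AM, BD, BE, BG, BJ, BM, DE, DG, DJ, DL, DM, EF, EG, EL, FG, FJ, FL, FM, GJ, GM, JL, LM
  2-simplices (18): ABJ, ABM, AEF, AEL, AFM, AJL, BDE, BDJ, BEG, BGM, DEL, DGJ, DGM, DLM, EFG, FGJ, FJL, FLM

giving chain groups C_0 ≅ Z^9, C_1 ≅ Z^27, C_2 ≅ Z^18.

∂_1: C_1 → C_0 sends each edge [p,q] (with p < q) to q − p. For instance
  ∂DL = L − D.
This gives a 9×27 integer matrix of rank 8; reducing to Smith normal form yields diagonal entries (1,1,1,1,1,1,1,1).

∂_2: C_2 → C_1 sends each 2-simplex [p,q,r] to [q,r] − [p,r] + [p,q]. For instance
  ∂BEG = EG − BG + BE,
  ∂AJL = JL − AL + AJ.
This gives a 27×18 integer matrix of rank 18; reducing to Smith normal form yields diagonal entries (1,1,1,1,1,1,1,1,1,1,1,1,1,1,1,1,1,2).

Reading off H_k = ker ∂_k / im ∂_{k+1}:

  H_1: rank ker ∂_1 − rank ∂_2 = (27 − 8) − 18 = 1, and ∂_2 has invariant factor 2 > 1, so H_1 = Z ⊕ Z/2Z.

H_1 = Z ⊕ Z/2Z.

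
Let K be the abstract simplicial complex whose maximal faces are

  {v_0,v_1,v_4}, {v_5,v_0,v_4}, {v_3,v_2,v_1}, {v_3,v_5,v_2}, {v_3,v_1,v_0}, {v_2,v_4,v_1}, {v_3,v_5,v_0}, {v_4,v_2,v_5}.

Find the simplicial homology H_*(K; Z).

H_0 = Z,  H_1 = 0,  H_2 = Z.

Take the total order v_0 < v_1 < v_2 < v_3 < v_4 < v_5 on the vertex set. Then K (dimension 2) consists of the simplices:

  0-simplices (6): [v_0], [v_1], [v_2], [v_3], [v_4], [v_5]
  1-simplices (12): [v_0,v_1], [v_0,v_3], [v_0,v_4], [v_0,v_5], [v_1,v_2], [v_1,v_3], [v_1,v_4], [v_2,v_3], [v_2,v_4], [v_2,v_5], [v_3,v_5], [v_4,v_5]
  2-simplices (8): [v_0,v_1,v_3], [v_0,v_1,v_4], [v_0,v_3,v_5], [v_0,v_4,v_5], [v_1,v_2,v_3], [v_1,v_2,v_4], [v_2,v_3,v_5], [v_2,v_4,v_5]

Hence C_0 ≅ Z^6, C_1 ≅ Z^12, C_2 ≅ Z^8.

∂_1: C_1 → C_0 maps an edge to its endpoints' difference, ∂[p,q] = q − p.
The resulting 6×12 matrix has rank 5, and its Smith normal form has invariant factors (1,1,1,1,1).

The boundary map ∂_2: C_2 → C_1 maps a triangle to the signed sum of its edges. For instance
  ∂[v_2,v_3,v_5] = [v_3,v_5] − [v_2,v_5] + [v_2,v_3],
  ∂[v_1,v_2,v_3] = [v_2,v_3] − [v_1,v_3] + [v_1,v_2].
The resulting 12×8 matrix has rank 7, and its Smith normal form has invariant factors (1,1,1,1,1,1,1).

From H_k ≅ ker(∂_k) / im(∂_{k+1}) we obtain:

  H_0: rank C_0 − rank ∂_1 = 6 − 5 = 1, and the invariant factors of ∂_1 are all 1, so H_0 ≅ Z.
  H_1: rank ker ∂_1 − rank ∂_2 = (12 − 5) − 7 = 0, and the invariant factors of ∂_2 are all 1, so H_1 ≅ 0.
  H_2: rank ker ∂_2 − rank ∂_3 = (8 − 7) − 0 = 1, and there is no ∂_3, so H_2 ≅ Z.

As a check, the Euler characteristic is 6 − 12 + 8 = 2, which agrees with 1 − 0 + 1 = 2.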